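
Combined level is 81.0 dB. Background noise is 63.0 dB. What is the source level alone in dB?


Given values:
  L_total = 81.0 dB, L_bg = 63.0 dB
Formula: L_source = 10 * log10(10^(L_total/10) - 10^(L_bg/10))
Convert to linear:
  10^(81.0/10) = 125892541.1794
  10^(63.0/10) = 1995262.315
Difference: 125892541.1794 - 1995262.315 = 123897278.8644
L_source = 10 * log10(123897278.8644) = 80.93

80.93 dB


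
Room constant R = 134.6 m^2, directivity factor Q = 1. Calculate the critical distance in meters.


Given values:
  R = 134.6 m^2, Q = 1
Formula: d_c = 0.141 * sqrt(Q * R)
Compute Q * R = 1 * 134.6 = 134.6
Compute sqrt(134.6) = 11.6017
d_c = 0.141 * 11.6017 = 1.636

1.636 m


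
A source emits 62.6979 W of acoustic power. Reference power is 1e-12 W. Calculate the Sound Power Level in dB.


Given values:
  W = 62.6979 W
  W_ref = 1e-12 W
Formula: SWL = 10 * log10(W / W_ref)
Compute ratio: W / W_ref = 62697900000000
Compute log10: log10(62697900000000) = 13.797253
Multiply: SWL = 10 * 13.797253 = 137.97

137.97 dB


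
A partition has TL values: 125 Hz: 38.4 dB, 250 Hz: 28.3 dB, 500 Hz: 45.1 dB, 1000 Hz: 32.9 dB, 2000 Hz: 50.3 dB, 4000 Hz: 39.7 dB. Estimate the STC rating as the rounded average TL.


Given TL values at each frequency:
  125 Hz: 38.4 dB
  250 Hz: 28.3 dB
  500 Hz: 45.1 dB
  1000 Hz: 32.9 dB
  2000 Hz: 50.3 dB
  4000 Hz: 39.7 dB
Formula: STC ~ round(average of TL values)
Sum = 38.4 + 28.3 + 45.1 + 32.9 + 50.3 + 39.7 = 234.7
Average = 234.7 / 6 = 39.12
Rounded: 39

39


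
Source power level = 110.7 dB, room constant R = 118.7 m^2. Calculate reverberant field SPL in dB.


Given values:
  Lw = 110.7 dB, R = 118.7 m^2
Formula: SPL = Lw + 10 * log10(4 / R)
Compute 4 / R = 4 / 118.7 = 0.033698
Compute 10 * log10(0.033698) = -14.724
SPL = 110.7 + (-14.724) = 95.98

95.98 dB


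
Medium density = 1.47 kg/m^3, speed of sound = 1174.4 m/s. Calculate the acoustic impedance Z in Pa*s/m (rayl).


Given values:
  rho = 1.47 kg/m^3
  c = 1174.4 m/s
Formula: Z = rho * c
Z = 1.47 * 1174.4
Z = 1726.37

1726.37 rayl


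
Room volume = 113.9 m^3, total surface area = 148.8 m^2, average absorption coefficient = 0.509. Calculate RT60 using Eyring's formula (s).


Given values:
  V = 113.9 m^3, S = 148.8 m^2, alpha = 0.509
Formula: RT60 = 0.161 * V / (-S * ln(1 - alpha))
Compute ln(1 - 0.509) = ln(0.491) = -0.711311
Denominator: -148.8 * -0.711311 = 105.8431
Numerator: 0.161 * 113.9 = 18.3379
RT60 = 18.3379 / 105.8431 = 0.173

0.173 s


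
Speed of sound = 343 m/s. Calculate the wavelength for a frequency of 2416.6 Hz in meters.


Given values:
  c = 343 m/s, f = 2416.6 Hz
Formula: lambda = c / f
lambda = 343 / 2416.6
lambda = 0.1419

0.1419 m


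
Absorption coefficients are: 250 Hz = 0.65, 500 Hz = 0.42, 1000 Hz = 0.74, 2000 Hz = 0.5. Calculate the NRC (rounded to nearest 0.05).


Given values:
  a_250 = 0.65, a_500 = 0.42
  a_1000 = 0.74, a_2000 = 0.5
Formula: NRC = (a250 + a500 + a1000 + a2000) / 4
Sum = 0.65 + 0.42 + 0.74 + 0.5 = 2.31
NRC = 2.31 / 4 = 0.5775
Rounded to nearest 0.05: 0.6

0.6


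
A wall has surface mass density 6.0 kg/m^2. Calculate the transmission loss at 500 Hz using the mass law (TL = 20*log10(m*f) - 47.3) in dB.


Given values:
  m = 6.0 kg/m^2, f = 500 Hz
Formula: TL = 20 * log10(m * f) - 47.3
Compute m * f = 6.0 * 500 = 3000.0
Compute log10(3000.0) = 3.477121
Compute 20 * 3.477121 = 69.5424
TL = 69.5424 - 47.3 = 22.24

22.24 dB


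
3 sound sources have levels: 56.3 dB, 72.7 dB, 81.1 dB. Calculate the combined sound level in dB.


Formula: L_total = 10 * log10( sum(10^(Li/10)) )
  Source 1: 10^(56.3/10) = 426579.5188
  Source 2: 10^(72.7/10) = 18620871.3666
  Source 3: 10^(81.1/10) = 128824955.1693
Sum of linear values = 147872406.0547
L_total = 10 * log10(147872406.0547) = 81.7

81.7 dB


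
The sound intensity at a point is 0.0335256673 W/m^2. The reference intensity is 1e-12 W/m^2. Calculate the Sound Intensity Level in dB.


Given values:
  I = 0.0335256673 W/m^2
  I_ref = 1e-12 W/m^2
Formula: SIL = 10 * log10(I / I_ref)
Compute ratio: I / I_ref = 33525667300
Compute log10: log10(33525667300) = 10.525377
Multiply: SIL = 10 * 10.525377 = 105.25

105.25 dB


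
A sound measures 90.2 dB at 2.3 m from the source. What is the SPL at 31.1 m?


Given values:
  SPL1 = 90.2 dB, r1 = 2.3 m, r2 = 31.1 m
Formula: SPL2 = SPL1 - 20 * log10(r2 / r1)
Compute ratio: r2 / r1 = 31.1 / 2.3 = 13.5217
Compute log10: log10(13.5217) = 1.131031
Compute drop: 20 * 1.131031 = 22.6206
SPL2 = 90.2 - 22.6206 = 67.58

67.58 dB


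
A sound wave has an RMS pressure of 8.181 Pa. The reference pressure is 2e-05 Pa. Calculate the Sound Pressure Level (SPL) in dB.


Given values:
  p = 8.181 Pa
  p_ref = 2e-05 Pa
Formula: SPL = 20 * log10(p / p_ref)
Compute ratio: p / p_ref = 8.181 / 2e-05 = 409050
Compute log10: log10(409050) = 5.611776
Multiply: SPL = 20 * 5.611776 = 112.24

112.24 dB


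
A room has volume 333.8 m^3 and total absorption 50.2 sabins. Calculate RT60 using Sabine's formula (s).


Given values:
  V = 333.8 m^3
  A = 50.2 sabins
Formula: RT60 = 0.161 * V / A
Numerator: 0.161 * 333.8 = 53.7418
RT60 = 53.7418 / 50.2 = 1.071

1.071 s


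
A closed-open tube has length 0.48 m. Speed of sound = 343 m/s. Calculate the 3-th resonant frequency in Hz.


Given values:
  Tube type: closed-open, L = 0.48 m, c = 343 m/s, n = 3
Formula: f_n = (2n - 1) * c / (4 * L)
Compute 2n - 1 = 2*3 - 1 = 5
Compute 4 * L = 4 * 0.48 = 1.92
f = 5 * 343 / 1.92
f = 893.23

893.23 Hz


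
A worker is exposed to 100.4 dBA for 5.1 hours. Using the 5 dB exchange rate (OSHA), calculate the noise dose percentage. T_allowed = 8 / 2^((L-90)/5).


Given values:
  L = 100.4 dBA, T = 5.1 hours
Formula: T_allowed = 8 / 2^((L - 90) / 5)
Compute exponent: (100.4 - 90) / 5 = 2.08
Compute 2^(2.08) = 4.228072
T_allowed = 8 / 4.228072 = 1.892115 hours
Dose = (T / T_allowed) * 100
Dose = (5.1 / 1.892115) * 100 = 269.54

269.54 %


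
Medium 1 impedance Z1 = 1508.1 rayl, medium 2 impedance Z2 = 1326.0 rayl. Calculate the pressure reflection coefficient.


Given values:
  Z1 = 1508.1 rayl, Z2 = 1326.0 rayl
Formula: R = (Z2 - Z1) / (Z2 + Z1)
Numerator: Z2 - Z1 = 1326.0 - 1508.1 = -182.1
Denominator: Z2 + Z1 = 1326.0 + 1508.1 = 2834.1
R = -182.1 / 2834.1 = -0.0643

-0.0643


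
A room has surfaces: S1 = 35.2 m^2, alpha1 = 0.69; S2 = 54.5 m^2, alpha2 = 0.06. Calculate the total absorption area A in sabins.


Given surfaces:
  Surface 1: 35.2 * 0.69 = 24.288
  Surface 2: 54.5 * 0.06 = 3.27
Formula: A = sum(Si * alpha_i)
A = 24.288 + 3.27
A = 27.56

27.56 sabins


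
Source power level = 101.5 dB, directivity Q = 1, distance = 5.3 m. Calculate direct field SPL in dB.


Given values:
  Lw = 101.5 dB, Q = 1, r = 5.3 m
Formula: SPL = Lw + 10 * log10(Q / (4 * pi * r^2))
Compute 4 * pi * r^2 = 4 * pi * 5.3^2 = 352.9894
Compute Q / denom = 1 / 352.9894 = 0.00283295
Compute 10 * log10(0.00283295) = -25.4776
SPL = 101.5 + (-25.4776) = 76.02

76.02 dB


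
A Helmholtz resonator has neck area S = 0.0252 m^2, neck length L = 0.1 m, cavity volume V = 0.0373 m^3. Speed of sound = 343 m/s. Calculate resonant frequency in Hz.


Given values:
  S = 0.0252 m^2, L = 0.1 m, V = 0.0373 m^3, c = 343 m/s
Formula: f = (c / (2*pi)) * sqrt(S / (V * L))
Compute V * L = 0.0373 * 0.1 = 0.00373
Compute S / (V * L) = 0.0252 / 0.00373 = 6.756
Compute sqrt(6.756) = 2.599231
Compute c / (2*pi) = 343 / 6.283185 = 54.590148
f = 54.590148 * 2.599231 = 141.89

141.89 Hz


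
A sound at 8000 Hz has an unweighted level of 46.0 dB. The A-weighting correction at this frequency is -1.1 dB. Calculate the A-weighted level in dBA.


Given values:
  SPL = 46.0 dB
  A-weighting at 8000 Hz = -1.1 dB
Formula: L_A = SPL + A_weight
L_A = 46.0 + (-1.1)
L_A = 44.9

44.9 dBA


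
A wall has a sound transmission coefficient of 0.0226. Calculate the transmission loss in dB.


Given values:
  tau = 0.0226
Formula: TL = 10 * log10(1 / tau)
Compute 1 / tau = 1 / 0.0226 = 44.2478
Compute log10(44.2478) = 1.645892
TL = 10 * 1.645892 = 16.46

16.46 dB


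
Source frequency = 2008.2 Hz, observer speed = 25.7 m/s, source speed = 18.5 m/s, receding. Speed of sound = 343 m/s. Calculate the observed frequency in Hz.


Given values:
  f_s = 2008.2 Hz, v_o = 25.7 m/s, v_s = 18.5 m/s
  Direction: receding
Formula: f_o = f_s * (c - v_o) / (c + v_s)
Numerator: c - v_o = 343 - 25.7 = 317.3
Denominator: c + v_s = 343 + 18.5 = 361.5
f_o = 2008.2 * 317.3 / 361.5 = 1762.66

1762.66 Hz


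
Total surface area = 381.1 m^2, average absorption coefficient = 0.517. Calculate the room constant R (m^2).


Given values:
  S = 381.1 m^2, alpha = 0.517
Formula: R = S * alpha / (1 - alpha)
Numerator: 381.1 * 0.517 = 197.0287
Denominator: 1 - 0.517 = 0.483
R = 197.0287 / 0.483 = 407.93

407.93 m^2


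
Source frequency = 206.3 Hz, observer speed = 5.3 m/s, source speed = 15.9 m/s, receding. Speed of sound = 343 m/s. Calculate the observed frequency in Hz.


Given values:
  f_s = 206.3 Hz, v_o = 5.3 m/s, v_s = 15.9 m/s
  Direction: receding
Formula: f_o = f_s * (c - v_o) / (c + v_s)
Numerator: c - v_o = 343 - 5.3 = 337.7
Denominator: c + v_s = 343 + 15.9 = 358.9
f_o = 206.3 * 337.7 / 358.9 = 194.11

194.11 Hz


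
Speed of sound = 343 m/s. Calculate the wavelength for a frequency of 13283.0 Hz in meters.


Given values:
  c = 343 m/s, f = 13283.0 Hz
Formula: lambda = c / f
lambda = 343 / 13283.0
lambda = 0.0258

0.0258 m


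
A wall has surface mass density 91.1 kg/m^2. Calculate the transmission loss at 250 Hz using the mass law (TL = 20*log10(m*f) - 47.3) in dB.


Given values:
  m = 91.1 kg/m^2, f = 250 Hz
Formula: TL = 20 * log10(m * f) - 47.3
Compute m * f = 91.1 * 250 = 22775.0
Compute log10(22775.0) = 4.357458
Compute 20 * 4.357458 = 87.1492
TL = 87.1492 - 47.3 = 39.85

39.85 dB


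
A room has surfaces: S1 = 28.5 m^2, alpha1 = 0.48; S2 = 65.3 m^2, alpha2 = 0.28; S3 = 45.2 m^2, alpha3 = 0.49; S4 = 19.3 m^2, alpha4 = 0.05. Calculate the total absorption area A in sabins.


Given surfaces:
  Surface 1: 28.5 * 0.48 = 13.68
  Surface 2: 65.3 * 0.28 = 18.284
  Surface 3: 45.2 * 0.49 = 22.148
  Surface 4: 19.3 * 0.05 = 0.965
Formula: A = sum(Si * alpha_i)
A = 13.68 + 18.284 + 22.148 + 0.965
A = 55.08

55.08 sabins


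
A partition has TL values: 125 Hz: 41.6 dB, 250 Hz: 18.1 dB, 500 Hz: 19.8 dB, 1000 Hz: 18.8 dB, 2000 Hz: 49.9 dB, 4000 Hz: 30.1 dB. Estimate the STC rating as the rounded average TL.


Given TL values at each frequency:
  125 Hz: 41.6 dB
  250 Hz: 18.1 dB
  500 Hz: 19.8 dB
  1000 Hz: 18.8 dB
  2000 Hz: 49.9 dB
  4000 Hz: 30.1 dB
Formula: STC ~ round(average of TL values)
Sum = 41.6 + 18.1 + 19.8 + 18.8 + 49.9 + 30.1 = 178.3
Average = 178.3 / 6 = 29.72
Rounded: 30

30


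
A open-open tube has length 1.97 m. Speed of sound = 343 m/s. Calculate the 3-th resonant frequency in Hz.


Given values:
  Tube type: open-open, L = 1.97 m, c = 343 m/s, n = 3
Formula: f_n = n * c / (2 * L)
Compute 2 * L = 2 * 1.97 = 3.94
f = 3 * 343 / 3.94
f = 261.17

261.17 Hz


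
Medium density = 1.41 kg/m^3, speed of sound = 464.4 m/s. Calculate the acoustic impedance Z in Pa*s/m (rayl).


Given values:
  rho = 1.41 kg/m^3
  c = 464.4 m/s
Formula: Z = rho * c
Z = 1.41 * 464.4
Z = 654.8

654.8 rayl


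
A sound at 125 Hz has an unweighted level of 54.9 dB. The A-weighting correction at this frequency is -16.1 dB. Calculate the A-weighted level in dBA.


Given values:
  SPL = 54.9 dB
  A-weighting at 125 Hz = -16.1 dB
Formula: L_A = SPL + A_weight
L_A = 54.9 + (-16.1)
L_A = 38.8

38.8 dBA


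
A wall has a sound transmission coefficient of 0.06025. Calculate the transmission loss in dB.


Given values:
  tau = 0.06025
Formula: TL = 10 * log10(1 / tau)
Compute 1 / tau = 1 / 0.06025 = 16.5975
Compute log10(16.5975) = 1.220043
TL = 10 * 1.220043 = 12.2

12.2 dB


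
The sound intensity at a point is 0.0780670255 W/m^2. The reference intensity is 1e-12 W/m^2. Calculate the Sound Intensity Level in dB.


Given values:
  I = 0.0780670255 W/m^2
  I_ref = 1e-12 W/m^2
Formula: SIL = 10 * log10(I / I_ref)
Compute ratio: I / I_ref = 78067025500
Compute log10: log10(78067025500) = 10.892468
Multiply: SIL = 10 * 10.892468 = 108.92

108.92 dB


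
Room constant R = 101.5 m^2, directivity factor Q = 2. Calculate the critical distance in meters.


Given values:
  R = 101.5 m^2, Q = 2
Formula: d_c = 0.141 * sqrt(Q * R)
Compute Q * R = 2 * 101.5 = 203.0
Compute sqrt(203.0) = 14.2478
d_c = 0.141 * 14.2478 = 2.009

2.009 m


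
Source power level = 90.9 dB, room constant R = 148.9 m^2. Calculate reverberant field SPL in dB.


Given values:
  Lw = 90.9 dB, R = 148.9 m^2
Formula: SPL = Lw + 10 * log10(4 / R)
Compute 4 / R = 4 / 148.9 = 0.026864
Compute 10 * log10(0.026864) = -15.7083
SPL = 90.9 + (-15.7083) = 75.19

75.19 dB


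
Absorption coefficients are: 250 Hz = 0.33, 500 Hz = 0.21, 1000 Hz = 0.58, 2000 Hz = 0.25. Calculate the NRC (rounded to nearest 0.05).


Given values:
  a_250 = 0.33, a_500 = 0.21
  a_1000 = 0.58, a_2000 = 0.25
Formula: NRC = (a250 + a500 + a1000 + a2000) / 4
Sum = 0.33 + 0.21 + 0.58 + 0.25 = 1.37
NRC = 1.37 / 4 = 0.3425
Rounded to nearest 0.05: 0.35

0.35


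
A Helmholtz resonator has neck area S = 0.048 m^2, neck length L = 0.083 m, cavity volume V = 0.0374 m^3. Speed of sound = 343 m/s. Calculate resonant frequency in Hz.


Given values:
  S = 0.048 m^2, L = 0.083 m, V = 0.0374 m^3, c = 343 m/s
Formula: f = (c / (2*pi)) * sqrt(S / (V * L))
Compute V * L = 0.0374 * 0.083 = 0.0031042
Compute S / (V * L) = 0.048 / 0.0031042 = 15.4629
Compute sqrt(15.4629) = 3.932289
Compute c / (2*pi) = 343 / 6.283185 = 54.590148
f = 54.590148 * 3.932289 = 214.66

214.66 Hz


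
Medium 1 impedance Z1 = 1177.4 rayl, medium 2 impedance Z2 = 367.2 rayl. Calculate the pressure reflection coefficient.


Given values:
  Z1 = 1177.4 rayl, Z2 = 367.2 rayl
Formula: R = (Z2 - Z1) / (Z2 + Z1)
Numerator: Z2 - Z1 = 367.2 - 1177.4 = -810.2
Denominator: Z2 + Z1 = 367.2 + 1177.4 = 1544.6
R = -810.2 / 1544.6 = -0.5245

-0.5245


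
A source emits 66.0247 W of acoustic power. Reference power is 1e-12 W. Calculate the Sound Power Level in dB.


Given values:
  W = 66.0247 W
  W_ref = 1e-12 W
Formula: SWL = 10 * log10(W / W_ref)
Compute ratio: W / W_ref = 66024700000000
Compute log10: log10(66024700000000) = 13.819706
Multiply: SWL = 10 * 13.819706 = 138.2

138.2 dB


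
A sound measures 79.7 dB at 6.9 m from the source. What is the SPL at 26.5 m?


Given values:
  SPL1 = 79.7 dB, r1 = 6.9 m, r2 = 26.5 m
Formula: SPL2 = SPL1 - 20 * log10(r2 / r1)
Compute ratio: r2 / r1 = 26.5 / 6.9 = 3.8406
Compute log10: log10(3.8406) = 0.584399
Compute drop: 20 * 0.584399 = 11.688
SPL2 = 79.7 - 11.688 = 68.01

68.01 dB


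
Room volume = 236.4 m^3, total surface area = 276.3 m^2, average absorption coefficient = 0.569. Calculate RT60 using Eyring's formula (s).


Given values:
  V = 236.4 m^3, S = 276.3 m^2, alpha = 0.569
Formula: RT60 = 0.161 * V / (-S * ln(1 - alpha))
Compute ln(1 - 0.569) = ln(0.431) = -0.841647
Denominator: -276.3 * -0.841647 = 232.5471
Numerator: 0.161 * 236.4 = 38.0604
RT60 = 38.0604 / 232.5471 = 0.164

0.164 s


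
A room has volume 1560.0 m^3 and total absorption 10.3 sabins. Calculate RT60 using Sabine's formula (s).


Given values:
  V = 1560.0 m^3
  A = 10.3 sabins
Formula: RT60 = 0.161 * V / A
Numerator: 0.161 * 1560.0 = 251.16
RT60 = 251.16 / 10.3 = 24.384

24.384 s


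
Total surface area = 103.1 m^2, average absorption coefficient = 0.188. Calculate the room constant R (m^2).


Given values:
  S = 103.1 m^2, alpha = 0.188
Formula: R = S * alpha / (1 - alpha)
Numerator: 103.1 * 0.188 = 19.3828
Denominator: 1 - 0.188 = 0.812
R = 19.3828 / 0.812 = 23.87

23.87 m^2


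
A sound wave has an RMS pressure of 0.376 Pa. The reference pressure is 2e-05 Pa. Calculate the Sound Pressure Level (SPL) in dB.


Given values:
  p = 0.376 Pa
  p_ref = 2e-05 Pa
Formula: SPL = 20 * log10(p / p_ref)
Compute ratio: p / p_ref = 0.376 / 2e-05 = 18800
Compute log10: log10(18800) = 4.274158
Multiply: SPL = 20 * 4.274158 = 85.48

85.48 dB


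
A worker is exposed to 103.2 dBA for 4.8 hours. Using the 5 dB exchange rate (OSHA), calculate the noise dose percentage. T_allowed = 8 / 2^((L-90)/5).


Given values:
  L = 103.2 dBA, T = 4.8 hours
Formula: T_allowed = 8 / 2^((L - 90) / 5)
Compute exponent: (103.2 - 90) / 5 = 2.64
Compute 2^(2.64) = 6.233317
T_allowed = 8 / 6.233317 = 1.283426 hours
Dose = (T / T_allowed) * 100
Dose = (4.8 / 1.283426) * 100 = 374.0

374.0 %


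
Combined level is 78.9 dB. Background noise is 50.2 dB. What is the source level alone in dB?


Given values:
  L_total = 78.9 dB, L_bg = 50.2 dB
Formula: L_source = 10 * log10(10^(L_total/10) - 10^(L_bg/10))
Convert to linear:
  10^(78.9/10) = 77624711.6629
  10^(50.2/10) = 104712.8548
Difference: 77624711.6629 - 104712.8548 = 77519998.8081
L_source = 10 * log10(77519998.8081) = 78.89

78.89 dB


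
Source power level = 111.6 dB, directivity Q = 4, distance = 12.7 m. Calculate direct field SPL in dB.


Given values:
  Lw = 111.6 dB, Q = 4, r = 12.7 m
Formula: SPL = Lw + 10 * log10(Q / (4 * pi * r^2))
Compute 4 * pi * r^2 = 4 * pi * 12.7^2 = 2026.8299
Compute Q / denom = 4 / 2026.8299 = 0.00197353
Compute 10 * log10(0.00197353) = -27.0476
SPL = 111.6 + (-27.0476) = 84.55

84.55 dB


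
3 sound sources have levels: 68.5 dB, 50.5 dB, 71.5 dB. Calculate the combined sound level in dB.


Formula: L_total = 10 * log10( sum(10^(Li/10)) )
  Source 1: 10^(68.5/10) = 7079457.8438
  Source 2: 10^(50.5/10) = 112201.8454
  Source 3: 10^(71.5/10) = 14125375.4462
Sum of linear values = 21317035.1354
L_total = 10 * log10(21317035.1354) = 73.29

73.29 dB


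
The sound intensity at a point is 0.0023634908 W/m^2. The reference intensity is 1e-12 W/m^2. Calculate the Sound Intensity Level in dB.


Given values:
  I = 0.0023634908 W/m^2
  I_ref = 1e-12 W/m^2
Formula: SIL = 10 * log10(I / I_ref)
Compute ratio: I / I_ref = 2363490800
Compute log10: log10(2363490800) = 9.373554
Multiply: SIL = 10 * 9.373554 = 93.74

93.74 dB


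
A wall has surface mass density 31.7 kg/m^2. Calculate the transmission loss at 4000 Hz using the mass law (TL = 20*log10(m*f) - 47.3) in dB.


Given values:
  m = 31.7 kg/m^2, f = 4000 Hz
Formula: TL = 20 * log10(m * f) - 47.3
Compute m * f = 31.7 * 4000 = 126800.0
Compute log10(126800.0) = 5.103119
Compute 20 * 5.103119 = 102.0624
TL = 102.0624 - 47.3 = 54.76

54.76 dB


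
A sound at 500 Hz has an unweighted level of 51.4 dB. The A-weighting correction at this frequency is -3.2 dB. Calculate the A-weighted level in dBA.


Given values:
  SPL = 51.4 dB
  A-weighting at 500 Hz = -3.2 dB
Formula: L_A = SPL + A_weight
L_A = 51.4 + (-3.2)
L_A = 48.2

48.2 dBA


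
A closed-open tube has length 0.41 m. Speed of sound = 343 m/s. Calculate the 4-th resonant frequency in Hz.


Given values:
  Tube type: closed-open, L = 0.41 m, c = 343 m/s, n = 4
Formula: f_n = (2n - 1) * c / (4 * L)
Compute 2n - 1 = 2*4 - 1 = 7
Compute 4 * L = 4 * 0.41 = 1.64
f = 7 * 343 / 1.64
f = 1464.02

1464.02 Hz


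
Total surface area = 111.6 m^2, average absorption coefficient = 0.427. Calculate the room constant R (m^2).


Given values:
  S = 111.6 m^2, alpha = 0.427
Formula: R = S * alpha / (1 - alpha)
Numerator: 111.6 * 0.427 = 47.6532
Denominator: 1 - 0.427 = 0.573
R = 47.6532 / 0.573 = 83.16

83.16 m^2


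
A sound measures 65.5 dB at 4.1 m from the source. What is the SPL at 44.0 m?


Given values:
  SPL1 = 65.5 dB, r1 = 4.1 m, r2 = 44.0 m
Formula: SPL2 = SPL1 - 20 * log10(r2 / r1)
Compute ratio: r2 / r1 = 44.0 / 4.1 = 10.7317
Compute log10: log10(10.7317) = 1.030669
Compute drop: 20 * 1.030669 = 20.6134
SPL2 = 65.5 - 20.6134 = 44.89

44.89 dB


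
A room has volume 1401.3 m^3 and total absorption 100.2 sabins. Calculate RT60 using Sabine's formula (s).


Given values:
  V = 1401.3 m^3
  A = 100.2 sabins
Formula: RT60 = 0.161 * V / A
Numerator: 0.161 * 1401.3 = 225.6093
RT60 = 225.6093 / 100.2 = 2.252

2.252 s


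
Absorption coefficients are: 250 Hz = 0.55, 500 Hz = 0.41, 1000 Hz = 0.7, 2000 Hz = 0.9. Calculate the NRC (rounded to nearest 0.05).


Given values:
  a_250 = 0.55, a_500 = 0.41
  a_1000 = 0.7, a_2000 = 0.9
Formula: NRC = (a250 + a500 + a1000 + a2000) / 4
Sum = 0.55 + 0.41 + 0.7 + 0.9 = 2.56
NRC = 2.56 / 4 = 0.64
Rounded to nearest 0.05: 0.65

0.65


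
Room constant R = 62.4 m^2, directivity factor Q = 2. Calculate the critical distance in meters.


Given values:
  R = 62.4 m^2, Q = 2
Formula: d_c = 0.141 * sqrt(Q * R)
Compute Q * R = 2 * 62.4 = 124.8
Compute sqrt(124.8) = 11.1714
d_c = 0.141 * 11.1714 = 1.575

1.575 m


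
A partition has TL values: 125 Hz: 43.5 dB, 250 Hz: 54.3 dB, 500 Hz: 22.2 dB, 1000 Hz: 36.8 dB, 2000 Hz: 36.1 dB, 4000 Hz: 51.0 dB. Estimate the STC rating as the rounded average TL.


Given TL values at each frequency:
  125 Hz: 43.5 dB
  250 Hz: 54.3 dB
  500 Hz: 22.2 dB
  1000 Hz: 36.8 dB
  2000 Hz: 36.1 dB
  4000 Hz: 51.0 dB
Formula: STC ~ round(average of TL values)
Sum = 43.5 + 54.3 + 22.2 + 36.8 + 36.1 + 51.0 = 243.9
Average = 243.9 / 6 = 40.65
Rounded: 41

41


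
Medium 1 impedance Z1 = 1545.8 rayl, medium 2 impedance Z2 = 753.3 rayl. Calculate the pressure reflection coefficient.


Given values:
  Z1 = 1545.8 rayl, Z2 = 753.3 rayl
Formula: R = (Z2 - Z1) / (Z2 + Z1)
Numerator: Z2 - Z1 = 753.3 - 1545.8 = -792.5
Denominator: Z2 + Z1 = 753.3 + 1545.8 = 2299.1
R = -792.5 / 2299.1 = -0.3447

-0.3447


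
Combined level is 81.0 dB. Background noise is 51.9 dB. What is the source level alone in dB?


Given values:
  L_total = 81.0 dB, L_bg = 51.9 dB
Formula: L_source = 10 * log10(10^(L_total/10) - 10^(L_bg/10))
Convert to linear:
  10^(81.0/10) = 125892541.1794
  10^(51.9/10) = 154881.6619
Difference: 125892541.1794 - 154881.6619 = 125737659.5175
L_source = 10 * log10(125737659.5175) = 80.99

80.99 dB


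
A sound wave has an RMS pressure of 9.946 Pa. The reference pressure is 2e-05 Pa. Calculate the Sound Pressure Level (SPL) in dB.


Given values:
  p = 9.946 Pa
  p_ref = 2e-05 Pa
Formula: SPL = 20 * log10(p / p_ref)
Compute ratio: p / p_ref = 9.946 / 2e-05 = 497300
Compute log10: log10(497300) = 5.696618
Multiply: SPL = 20 * 5.696618 = 113.93

113.93 dB


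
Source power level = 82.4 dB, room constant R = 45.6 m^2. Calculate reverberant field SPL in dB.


Given values:
  Lw = 82.4 dB, R = 45.6 m^2
Formula: SPL = Lw + 10 * log10(4 / R)
Compute 4 / R = 4 / 45.6 = 0.087719
Compute 10 * log10(0.087719) = -10.5691
SPL = 82.4 + (-10.5691) = 71.83

71.83 dB


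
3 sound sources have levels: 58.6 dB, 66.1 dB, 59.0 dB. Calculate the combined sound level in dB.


Formula: L_total = 10 * log10( sum(10^(Li/10)) )
  Source 1: 10^(58.6/10) = 724435.9601
  Source 2: 10^(66.1/10) = 4073802.778
  Source 3: 10^(59.0/10) = 794328.2347
Sum of linear values = 5592566.9728
L_total = 10 * log10(5592566.9728) = 67.48

67.48 dB


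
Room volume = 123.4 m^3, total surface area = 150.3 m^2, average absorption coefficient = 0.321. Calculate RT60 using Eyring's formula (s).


Given values:
  V = 123.4 m^3, S = 150.3 m^2, alpha = 0.321
Formula: RT60 = 0.161 * V / (-S * ln(1 - alpha))
Compute ln(1 - 0.321) = ln(0.679) = -0.387134
Denominator: -150.3 * -0.387134 = 58.1862
Numerator: 0.161 * 123.4 = 19.8674
RT60 = 19.8674 / 58.1862 = 0.341

0.341 s


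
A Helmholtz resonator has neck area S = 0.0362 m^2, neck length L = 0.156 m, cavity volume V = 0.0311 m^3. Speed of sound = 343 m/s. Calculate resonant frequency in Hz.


Given values:
  S = 0.0362 m^2, L = 0.156 m, V = 0.0311 m^3, c = 343 m/s
Formula: f = (c / (2*pi)) * sqrt(S / (V * L))
Compute V * L = 0.0311 * 0.156 = 0.0048516
Compute S / (V * L) = 0.0362 / 0.0048516 = 7.4615
Compute sqrt(7.4615) = 2.731575
Compute c / (2*pi) = 343 / 6.283185 = 54.590148
f = 54.590148 * 2.731575 = 149.12

149.12 Hz


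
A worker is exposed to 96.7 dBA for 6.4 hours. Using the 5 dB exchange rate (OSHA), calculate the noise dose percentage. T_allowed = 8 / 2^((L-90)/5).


Given values:
  L = 96.7 dBA, T = 6.4 hours
Formula: T_allowed = 8 / 2^((L - 90) / 5)
Compute exponent: (96.7 - 90) / 5 = 1.34
Compute 2^(1.34) = 2.531513
T_allowed = 8 / 2.531513 = 3.160165 hours
Dose = (T / T_allowed) * 100
Dose = (6.4 / 3.160165) * 100 = 202.52

202.52 %


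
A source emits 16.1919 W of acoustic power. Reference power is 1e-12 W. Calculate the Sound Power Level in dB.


Given values:
  W = 16.1919 W
  W_ref = 1e-12 W
Formula: SWL = 10 * log10(W / W_ref)
Compute ratio: W / W_ref = 16191900000000
Compute log10: log10(16191900000000) = 13.209298
Multiply: SWL = 10 * 13.209298 = 132.09

132.09 dB


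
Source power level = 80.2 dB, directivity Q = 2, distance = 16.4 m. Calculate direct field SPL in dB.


Given values:
  Lw = 80.2 dB, Q = 2, r = 16.4 m
Formula: SPL = Lw + 10 * log10(Q / (4 * pi * r^2))
Compute 4 * pi * r^2 = 4 * pi * 16.4^2 = 3379.851
Compute Q / denom = 2 / 3379.851 = 0.00059174
Compute 10 * log10(0.00059174) = -32.2787
SPL = 80.2 + (-32.2787) = 47.92

47.92 dB


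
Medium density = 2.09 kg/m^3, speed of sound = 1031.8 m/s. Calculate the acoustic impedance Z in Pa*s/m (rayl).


Given values:
  rho = 2.09 kg/m^3
  c = 1031.8 m/s
Formula: Z = rho * c
Z = 2.09 * 1031.8
Z = 2156.46

2156.46 rayl


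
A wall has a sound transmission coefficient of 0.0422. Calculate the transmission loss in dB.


Given values:
  tau = 0.0422
Formula: TL = 10 * log10(1 / tau)
Compute 1 / tau = 1 / 0.0422 = 23.6967
Compute log10(23.6967) = 1.374688
TL = 10 * 1.374688 = 13.75

13.75 dB


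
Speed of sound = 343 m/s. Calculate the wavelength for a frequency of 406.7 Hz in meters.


Given values:
  c = 343 m/s, f = 406.7 Hz
Formula: lambda = c / f
lambda = 343 / 406.7
lambda = 0.8434

0.8434 m


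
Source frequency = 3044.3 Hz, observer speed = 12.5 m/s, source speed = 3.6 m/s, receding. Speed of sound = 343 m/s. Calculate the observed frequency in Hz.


Given values:
  f_s = 3044.3 Hz, v_o = 12.5 m/s, v_s = 3.6 m/s
  Direction: receding
Formula: f_o = f_s * (c - v_o) / (c + v_s)
Numerator: c - v_o = 343 - 12.5 = 330.5
Denominator: c + v_s = 343 + 3.6 = 346.6
f_o = 3044.3 * 330.5 / 346.6 = 2902.89

2902.89 Hz


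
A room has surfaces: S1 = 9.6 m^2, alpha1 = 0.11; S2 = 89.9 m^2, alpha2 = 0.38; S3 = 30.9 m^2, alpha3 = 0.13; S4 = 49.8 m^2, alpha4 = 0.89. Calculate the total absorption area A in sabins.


Given surfaces:
  Surface 1: 9.6 * 0.11 = 1.056
  Surface 2: 89.9 * 0.38 = 34.162
  Surface 3: 30.9 * 0.13 = 4.017
  Surface 4: 49.8 * 0.89 = 44.322
Formula: A = sum(Si * alpha_i)
A = 1.056 + 34.162 + 4.017 + 44.322
A = 83.56

83.56 sabins


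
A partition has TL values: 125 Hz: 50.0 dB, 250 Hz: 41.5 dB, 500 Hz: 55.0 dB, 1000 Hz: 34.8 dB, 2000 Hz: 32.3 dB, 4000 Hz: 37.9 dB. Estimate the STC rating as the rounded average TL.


Given TL values at each frequency:
  125 Hz: 50.0 dB
  250 Hz: 41.5 dB
  500 Hz: 55.0 dB
  1000 Hz: 34.8 dB
  2000 Hz: 32.3 dB
  4000 Hz: 37.9 dB
Formula: STC ~ round(average of TL values)
Sum = 50.0 + 41.5 + 55.0 + 34.8 + 32.3 + 37.9 = 251.5
Average = 251.5 / 6 = 41.92
Rounded: 42

42


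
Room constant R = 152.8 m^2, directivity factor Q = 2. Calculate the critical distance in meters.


Given values:
  R = 152.8 m^2, Q = 2
Formula: d_c = 0.141 * sqrt(Q * R)
Compute Q * R = 2 * 152.8 = 305.6
Compute sqrt(305.6) = 17.4814
d_c = 0.141 * 17.4814 = 2.465

2.465 m


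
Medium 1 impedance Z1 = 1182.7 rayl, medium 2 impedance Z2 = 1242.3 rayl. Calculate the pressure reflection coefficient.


Given values:
  Z1 = 1182.7 rayl, Z2 = 1242.3 rayl
Formula: R = (Z2 - Z1) / (Z2 + Z1)
Numerator: Z2 - Z1 = 1242.3 - 1182.7 = 59.6
Denominator: Z2 + Z1 = 1242.3 + 1182.7 = 2425.0
R = 59.6 / 2425.0 = 0.0246

0.0246


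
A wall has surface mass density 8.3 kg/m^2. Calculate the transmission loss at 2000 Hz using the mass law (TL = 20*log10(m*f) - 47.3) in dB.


Given values:
  m = 8.3 kg/m^2, f = 2000 Hz
Formula: TL = 20 * log10(m * f) - 47.3
Compute m * f = 8.3 * 2000 = 16600.0
Compute log10(16600.0) = 4.220108
Compute 20 * 4.220108 = 84.4022
TL = 84.4022 - 47.3 = 37.1

37.1 dB


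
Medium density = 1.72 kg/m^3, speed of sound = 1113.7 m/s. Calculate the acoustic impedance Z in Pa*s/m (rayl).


Given values:
  rho = 1.72 kg/m^3
  c = 1113.7 m/s
Formula: Z = rho * c
Z = 1.72 * 1113.7
Z = 1915.56

1915.56 rayl


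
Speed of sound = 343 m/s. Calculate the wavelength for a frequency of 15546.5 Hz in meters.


Given values:
  c = 343 m/s, f = 15546.5 Hz
Formula: lambda = c / f
lambda = 343 / 15546.5
lambda = 0.0221

0.0221 m


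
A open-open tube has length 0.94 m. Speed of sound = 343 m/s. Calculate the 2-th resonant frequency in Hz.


Given values:
  Tube type: open-open, L = 0.94 m, c = 343 m/s, n = 2
Formula: f_n = n * c / (2 * L)
Compute 2 * L = 2 * 0.94 = 1.88
f = 2 * 343 / 1.88
f = 364.89

364.89 Hz


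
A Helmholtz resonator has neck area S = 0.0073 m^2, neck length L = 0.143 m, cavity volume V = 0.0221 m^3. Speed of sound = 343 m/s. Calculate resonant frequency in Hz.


Given values:
  S = 0.0073 m^2, L = 0.143 m, V = 0.0221 m^3, c = 343 m/s
Formula: f = (c / (2*pi)) * sqrt(S / (V * L))
Compute V * L = 0.0221 * 0.143 = 0.0031603
Compute S / (V * L) = 0.0073 / 0.0031603 = 2.3099
Compute sqrt(2.3099) = 1.519836
Compute c / (2*pi) = 343 / 6.283185 = 54.590148
f = 54.590148 * 1.519836 = 82.97

82.97 Hz


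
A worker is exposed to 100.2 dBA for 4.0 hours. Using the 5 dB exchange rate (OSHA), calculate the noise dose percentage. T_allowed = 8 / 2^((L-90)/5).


Given values:
  L = 100.2 dBA, T = 4.0 hours
Formula: T_allowed = 8 / 2^((L - 90) / 5)
Compute exponent: (100.2 - 90) / 5 = 2.04
Compute 2^(2.04) = 4.112455
T_allowed = 8 / 4.112455 = 1.94531 hours
Dose = (T / T_allowed) * 100
Dose = (4.0 / 1.94531) * 100 = 205.62

205.62 %


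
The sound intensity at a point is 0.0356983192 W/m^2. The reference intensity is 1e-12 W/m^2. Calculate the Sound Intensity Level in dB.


Given values:
  I = 0.0356983192 W/m^2
  I_ref = 1e-12 W/m^2
Formula: SIL = 10 * log10(I / I_ref)
Compute ratio: I / I_ref = 35698319200
Compute log10: log10(35698319200) = 10.552648
Multiply: SIL = 10 * 10.552648 = 105.53

105.53 dB


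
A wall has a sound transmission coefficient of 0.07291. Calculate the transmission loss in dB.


Given values:
  tau = 0.07291
Formula: TL = 10 * log10(1 / tau)
Compute 1 / tau = 1 / 0.07291 = 13.7155
Compute log10(13.7155) = 1.137212
TL = 10 * 1.137212 = 11.37

11.37 dB


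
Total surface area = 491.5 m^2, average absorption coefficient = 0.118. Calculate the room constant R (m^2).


Given values:
  S = 491.5 m^2, alpha = 0.118
Formula: R = S * alpha / (1 - alpha)
Numerator: 491.5 * 0.118 = 57.997
Denominator: 1 - 0.118 = 0.882
R = 57.997 / 0.882 = 65.76

65.76 m^2


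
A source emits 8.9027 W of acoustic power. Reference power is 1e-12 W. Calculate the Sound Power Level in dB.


Given values:
  W = 8.9027 W
  W_ref = 1e-12 W
Formula: SWL = 10 * log10(W / W_ref)
Compute ratio: W / W_ref = 8902700000000
Compute log10: log10(8902700000000) = 12.949522
Multiply: SWL = 10 * 12.949522 = 129.5

129.5 dB


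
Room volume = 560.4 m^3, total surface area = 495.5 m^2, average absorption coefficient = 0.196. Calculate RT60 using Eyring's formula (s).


Given values:
  V = 560.4 m^3, S = 495.5 m^2, alpha = 0.196
Formula: RT60 = 0.161 * V / (-S * ln(1 - alpha))
Compute ln(1 - 0.196) = ln(0.804) = -0.218156
Denominator: -495.5 * -0.218156 = 108.0963
Numerator: 0.161 * 560.4 = 90.2244
RT60 = 90.2244 / 108.0963 = 0.835

0.835 s


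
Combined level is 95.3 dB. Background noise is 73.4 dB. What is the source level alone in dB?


Given values:
  L_total = 95.3 dB, L_bg = 73.4 dB
Formula: L_source = 10 * log10(10^(L_total/10) - 10^(L_bg/10))
Convert to linear:
  10^(95.3/10) = 3388441561.392
  10^(73.4/10) = 21877616.2395
Difference: 3388441561.392 - 21877616.2395 = 3366563945.1525
L_source = 10 * log10(3366563945.1525) = 95.27

95.27 dB


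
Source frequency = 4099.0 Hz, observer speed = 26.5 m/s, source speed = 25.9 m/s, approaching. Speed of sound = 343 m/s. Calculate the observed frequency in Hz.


Given values:
  f_s = 4099.0 Hz, v_o = 26.5 m/s, v_s = 25.9 m/s
  Direction: approaching
Formula: f_o = f_s * (c + v_o) / (c - v_s)
Numerator: c + v_o = 343 + 26.5 = 369.5
Denominator: c - v_s = 343 - 25.9 = 317.1
f_o = 4099.0 * 369.5 / 317.1 = 4776.35

4776.35 Hz


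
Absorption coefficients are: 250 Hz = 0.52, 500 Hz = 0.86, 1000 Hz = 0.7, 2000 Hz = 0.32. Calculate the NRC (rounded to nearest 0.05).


Given values:
  a_250 = 0.52, a_500 = 0.86
  a_1000 = 0.7, a_2000 = 0.32
Formula: NRC = (a250 + a500 + a1000 + a2000) / 4
Sum = 0.52 + 0.86 + 0.7 + 0.32 = 2.4
NRC = 2.4 / 4 = 0.6
Rounded to nearest 0.05: 0.6

0.6


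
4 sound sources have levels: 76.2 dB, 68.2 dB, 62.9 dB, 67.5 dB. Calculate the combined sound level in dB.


Formula: L_total = 10 * log10( sum(10^(Li/10)) )
  Source 1: 10^(76.2/10) = 41686938.347
  Source 2: 10^(68.2/10) = 6606934.4801
  Source 3: 10^(62.9/10) = 1949844.5998
  Source 4: 10^(67.5/10) = 5623413.2519
Sum of linear values = 55867130.6788
L_total = 10 * log10(55867130.6788) = 77.47

77.47 dB


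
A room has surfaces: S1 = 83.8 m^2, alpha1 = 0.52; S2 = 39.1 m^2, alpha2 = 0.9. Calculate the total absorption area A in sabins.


Given surfaces:
  Surface 1: 83.8 * 0.52 = 43.576
  Surface 2: 39.1 * 0.9 = 35.19
Formula: A = sum(Si * alpha_i)
A = 43.576 + 35.19
A = 78.77

78.77 sabins


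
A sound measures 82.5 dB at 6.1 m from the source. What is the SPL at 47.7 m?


Given values:
  SPL1 = 82.5 dB, r1 = 6.1 m, r2 = 47.7 m
Formula: SPL2 = SPL1 - 20 * log10(r2 / r1)
Compute ratio: r2 / r1 = 47.7 / 6.1 = 7.8197
Compute log10: log10(7.8197) = 0.89319
Compute drop: 20 * 0.89319 = 17.8638
SPL2 = 82.5 - 17.8638 = 64.64

64.64 dB


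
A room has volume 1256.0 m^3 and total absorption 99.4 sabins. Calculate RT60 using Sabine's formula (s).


Given values:
  V = 1256.0 m^3
  A = 99.4 sabins
Formula: RT60 = 0.161 * V / A
Numerator: 0.161 * 1256.0 = 202.216
RT60 = 202.216 / 99.4 = 2.034

2.034 s


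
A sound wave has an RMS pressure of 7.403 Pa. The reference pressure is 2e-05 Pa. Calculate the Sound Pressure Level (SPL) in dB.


Given values:
  p = 7.403 Pa
  p_ref = 2e-05 Pa
Formula: SPL = 20 * log10(p / p_ref)
Compute ratio: p / p_ref = 7.403 / 2e-05 = 370150
Compute log10: log10(370150) = 5.568378
Multiply: SPL = 20 * 5.568378 = 111.37

111.37 dB


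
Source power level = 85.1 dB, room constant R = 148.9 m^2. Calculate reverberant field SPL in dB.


Given values:
  Lw = 85.1 dB, R = 148.9 m^2
Formula: SPL = Lw + 10 * log10(4 / R)
Compute 4 / R = 4 / 148.9 = 0.026864
Compute 10 * log10(0.026864) = -15.7083
SPL = 85.1 + (-15.7083) = 69.39

69.39 dB


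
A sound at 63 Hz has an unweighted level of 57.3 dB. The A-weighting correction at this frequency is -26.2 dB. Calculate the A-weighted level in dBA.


Given values:
  SPL = 57.3 dB
  A-weighting at 63 Hz = -26.2 dB
Formula: L_A = SPL + A_weight
L_A = 57.3 + (-26.2)
L_A = 31.1

31.1 dBA


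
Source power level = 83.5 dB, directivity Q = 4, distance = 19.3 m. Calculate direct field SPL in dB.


Given values:
  Lw = 83.5 dB, Q = 4, r = 19.3 m
Formula: SPL = Lw + 10 * log10(Q / (4 * pi * r^2))
Compute 4 * pi * r^2 = 4 * pi * 19.3^2 = 4680.8474
Compute Q / denom = 4 / 4680.8474 = 0.00085455
Compute 10 * log10(0.00085455) = -30.6826
SPL = 83.5 + (-30.6826) = 52.82

52.82 dB


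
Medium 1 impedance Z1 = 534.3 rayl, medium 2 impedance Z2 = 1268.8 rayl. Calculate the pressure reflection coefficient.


Given values:
  Z1 = 534.3 rayl, Z2 = 1268.8 rayl
Formula: R = (Z2 - Z1) / (Z2 + Z1)
Numerator: Z2 - Z1 = 1268.8 - 534.3 = 734.5
Denominator: Z2 + Z1 = 1268.8 + 534.3 = 1803.1
R = 734.5 / 1803.1 = 0.4074

0.4074


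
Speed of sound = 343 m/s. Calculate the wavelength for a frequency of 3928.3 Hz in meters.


Given values:
  c = 343 m/s, f = 3928.3 Hz
Formula: lambda = c / f
lambda = 343 / 3928.3
lambda = 0.0873

0.0873 m


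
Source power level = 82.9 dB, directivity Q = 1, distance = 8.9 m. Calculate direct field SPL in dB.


Given values:
  Lw = 82.9 dB, Q = 1, r = 8.9 m
Formula: SPL = Lw + 10 * log10(Q / (4 * pi * r^2))
Compute 4 * pi * r^2 = 4 * pi * 8.9^2 = 995.3822
Compute Q / denom = 1 / 995.3822 = 0.00100464
Compute 10 * log10(0.00100464) = -29.9799
SPL = 82.9 + (-29.9799) = 52.92

52.92 dB


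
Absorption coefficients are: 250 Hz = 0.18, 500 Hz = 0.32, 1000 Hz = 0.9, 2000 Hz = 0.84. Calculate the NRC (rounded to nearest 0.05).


Given values:
  a_250 = 0.18, a_500 = 0.32
  a_1000 = 0.9, a_2000 = 0.84
Formula: NRC = (a250 + a500 + a1000 + a2000) / 4
Sum = 0.18 + 0.32 + 0.9 + 0.84 = 2.24
NRC = 2.24 / 4 = 0.56
Rounded to nearest 0.05: 0.55

0.55


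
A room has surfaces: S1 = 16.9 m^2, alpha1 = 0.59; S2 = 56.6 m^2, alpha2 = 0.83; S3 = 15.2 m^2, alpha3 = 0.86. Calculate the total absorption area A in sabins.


Given surfaces:
  Surface 1: 16.9 * 0.59 = 9.971
  Surface 2: 56.6 * 0.83 = 46.978
  Surface 3: 15.2 * 0.86 = 13.072
Formula: A = sum(Si * alpha_i)
A = 9.971 + 46.978 + 13.072
A = 70.02

70.02 sabins


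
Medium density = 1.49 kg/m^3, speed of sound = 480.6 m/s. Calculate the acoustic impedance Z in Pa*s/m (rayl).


Given values:
  rho = 1.49 kg/m^3
  c = 480.6 m/s
Formula: Z = rho * c
Z = 1.49 * 480.6
Z = 716.09

716.09 rayl


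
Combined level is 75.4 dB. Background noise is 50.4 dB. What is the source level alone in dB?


Given values:
  L_total = 75.4 dB, L_bg = 50.4 dB
Formula: L_source = 10 * log10(10^(L_total/10) - 10^(L_bg/10))
Convert to linear:
  10^(75.4/10) = 34673685.0453
  10^(50.4/10) = 109647.8196
Difference: 34673685.0453 - 109647.8196 = 34564037.2257
L_source = 10 * log10(34564037.2257) = 75.39

75.39 dB


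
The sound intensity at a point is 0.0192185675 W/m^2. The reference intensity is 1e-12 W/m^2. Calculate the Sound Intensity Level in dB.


Given values:
  I = 0.0192185675 W/m^2
  I_ref = 1e-12 W/m^2
Formula: SIL = 10 * log10(I / I_ref)
Compute ratio: I / I_ref = 19218567500
Compute log10: log10(19218567500) = 10.283721
Multiply: SIL = 10 * 10.283721 = 102.84

102.84 dB


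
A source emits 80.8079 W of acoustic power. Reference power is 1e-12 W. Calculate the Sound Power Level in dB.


Given values:
  W = 80.8079 W
  W_ref = 1e-12 W
Formula: SWL = 10 * log10(W / W_ref)
Compute ratio: W / W_ref = 80807900000000
Compute log10: log10(80807900000000) = 13.907454
Multiply: SWL = 10 * 13.907454 = 139.07

139.07 dB


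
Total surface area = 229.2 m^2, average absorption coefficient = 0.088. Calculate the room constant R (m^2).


Given values:
  S = 229.2 m^2, alpha = 0.088
Formula: R = S * alpha / (1 - alpha)
Numerator: 229.2 * 0.088 = 20.1696
Denominator: 1 - 0.088 = 0.912
R = 20.1696 / 0.912 = 22.12

22.12 m^2


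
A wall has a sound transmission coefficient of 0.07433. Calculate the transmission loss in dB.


Given values:
  tau = 0.07433
Formula: TL = 10 * log10(1 / tau)
Compute 1 / tau = 1 / 0.07433 = 13.4535
Compute log10(13.4535) = 1.128835
TL = 10 * 1.128835 = 11.29

11.29 dB


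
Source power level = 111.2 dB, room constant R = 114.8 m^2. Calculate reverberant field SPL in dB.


Given values:
  Lw = 111.2 dB, R = 114.8 m^2
Formula: SPL = Lw + 10 * log10(4 / R)
Compute 4 / R = 4 / 114.8 = 0.034843
Compute 10 * log10(0.034843) = -14.5788
SPL = 111.2 + (-14.5788) = 96.62

96.62 dB


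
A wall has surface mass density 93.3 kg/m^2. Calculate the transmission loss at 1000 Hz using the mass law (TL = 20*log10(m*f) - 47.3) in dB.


Given values:
  m = 93.3 kg/m^2, f = 1000 Hz
Formula: TL = 20 * log10(m * f) - 47.3
Compute m * f = 93.3 * 1000 = 93300.0
Compute log10(93300.0) = 4.969882
Compute 20 * 4.969882 = 99.3976
TL = 99.3976 - 47.3 = 52.1

52.1 dB


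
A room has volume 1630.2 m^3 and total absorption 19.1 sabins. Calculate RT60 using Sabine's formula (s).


Given values:
  V = 1630.2 m^3
  A = 19.1 sabins
Formula: RT60 = 0.161 * V / A
Numerator: 0.161 * 1630.2 = 262.4622
RT60 = 262.4622 / 19.1 = 13.741

13.741 s
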